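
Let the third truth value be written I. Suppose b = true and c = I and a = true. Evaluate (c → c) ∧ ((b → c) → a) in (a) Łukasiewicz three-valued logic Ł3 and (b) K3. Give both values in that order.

In Łukasiewicz three-valued logic Ł3: c → c = I → I = true  [min(1, 1−½+½)]
b → c = true → I = I
(b → c) → a = I → true = true
(c → c) ∧ ((b → c) → a) = true ∧ true = true
In K3: c → c = I → I = I
b → c = true → I = I
(b → c) → a = I → true = true
(c → c) ∧ ((b → c) → a) = I ∧ true = I
They differ because Łukasiewicz three-valued logic Ł3 and K3 treat I differently under implication.

true; I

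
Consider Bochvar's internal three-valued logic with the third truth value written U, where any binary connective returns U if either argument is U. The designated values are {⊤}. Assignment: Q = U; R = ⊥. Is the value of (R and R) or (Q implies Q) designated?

No

R and R = ⊥ and ⊥ = ⊥
Q implies Q = U implies U = U  [any arg is the third value ⇒ result is the third value]
(R and R) or (Q implies Q) = ⊥ or U = U
U ∉ {⊤}.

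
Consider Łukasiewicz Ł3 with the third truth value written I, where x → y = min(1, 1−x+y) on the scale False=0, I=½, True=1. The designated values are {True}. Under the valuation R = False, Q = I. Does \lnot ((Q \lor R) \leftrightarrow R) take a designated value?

Q \lor R = I \lor False = I
(Q \lor R) \leftrightarrow R = I \leftrightarrow False = I  [1 − |½−0|]
\lnot ((Q \lor R) \leftrightarrow R) = \lnot I = I
I ∉ {True}.

No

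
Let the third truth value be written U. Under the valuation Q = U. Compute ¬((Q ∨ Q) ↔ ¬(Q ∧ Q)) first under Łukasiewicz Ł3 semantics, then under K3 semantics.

In Łukasiewicz Ł3: Q ∨ Q = U ∨ U = U
Q ∧ Q = U ∧ U = U
¬(Q ∧ Q) = ¬U = U
(Q ∨ Q) ↔ ¬(Q ∧ Q) = U ↔ U = true  [1 − |½−½|]
¬((Q ∨ Q) ↔ ¬(Q ∧ Q)) = ¬true = false
In K3: Q ∨ Q = U ∨ U = U
Q ∧ Q = U ∧ U = U
¬(Q ∧ Q) = ¬U = U
(Q ∨ Q) ↔ ¬(Q ∧ Q) = U ↔ U = U
¬((Q ∨ Q) ↔ ¬(Q ∧ Q)) = ¬U = U
They differ because Łukasiewicz Ł3 and K3 treat U differently under implication.

false; U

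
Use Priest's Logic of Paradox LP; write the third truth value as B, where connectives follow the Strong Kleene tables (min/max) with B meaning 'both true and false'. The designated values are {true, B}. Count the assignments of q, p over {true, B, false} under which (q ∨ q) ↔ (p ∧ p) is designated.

7

Of the 9 assignments, 7 give a value in {true, B}.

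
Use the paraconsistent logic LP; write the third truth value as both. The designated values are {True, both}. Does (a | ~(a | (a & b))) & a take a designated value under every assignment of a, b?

Countermodel: a=False, b=True gives False, which is not designated.

No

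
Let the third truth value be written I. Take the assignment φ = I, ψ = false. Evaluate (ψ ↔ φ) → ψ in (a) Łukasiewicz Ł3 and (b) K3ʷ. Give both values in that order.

In Łukasiewicz Ł3: ψ ↔ φ = false ↔ I = I
(ψ ↔ φ) → ψ = I → false = I
In K3ʷ: ψ ↔ φ = false ↔ I = I
(ψ ↔ φ) → ψ = I → false = I  [any arg is the third value ⇒ result is the third value]

I; I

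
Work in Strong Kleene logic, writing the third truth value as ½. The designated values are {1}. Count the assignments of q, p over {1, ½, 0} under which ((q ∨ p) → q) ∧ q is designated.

Designated under: (q=1, p=1); (q=1, p=½); (q=1, p=0).

3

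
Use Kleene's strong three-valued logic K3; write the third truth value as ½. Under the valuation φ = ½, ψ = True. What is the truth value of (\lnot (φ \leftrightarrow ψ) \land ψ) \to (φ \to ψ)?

φ \leftrightarrow ψ = ½ \leftrightarrow True = ½
\lnot (φ \leftrightarrow ψ) = \lnot ½ = ½
\lnot (φ \leftrightarrow ψ) \land ψ = ½ \land True = ½
φ \to ψ = ½ \to True = True
(\lnot (φ \leftrightarrow ψ) \land ψ) \to (φ \to ψ) = ½ \to True = True

True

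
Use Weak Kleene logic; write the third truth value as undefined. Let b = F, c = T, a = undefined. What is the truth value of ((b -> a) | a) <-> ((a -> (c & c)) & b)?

undefined

b -> a = F -> undefined = undefined  [any arg is the third value ⇒ result is the third value]
(b -> a) | a = undefined | undefined = undefined
c & c = T & T = T
a -> (c & c) = undefined -> T = undefined
(a -> (c & c)) & b = undefined & F = undefined
((b -> a) | a) <-> ((a -> (c & c)) & b) = undefined <-> undefined = undefined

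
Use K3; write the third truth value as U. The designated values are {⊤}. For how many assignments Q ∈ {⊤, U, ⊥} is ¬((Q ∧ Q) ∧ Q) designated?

1

Q=⊤: ⊥ ·
Q=U: U ·
Q=⊥: ⊤ ✓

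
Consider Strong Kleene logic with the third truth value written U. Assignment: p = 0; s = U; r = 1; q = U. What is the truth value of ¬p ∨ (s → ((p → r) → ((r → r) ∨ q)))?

¬p = ¬0 = 1
p → r = 0 → 1 = 1
r → r = 1 → 1 = 1
(r → r) ∨ q = 1 ∨ U = 1
(p → r) → ((r → r) ∨ q) = 1 → 1 = 1
s → ((p → r) → ((r → r) ∨ q)) = U → 1 = 1  [¬U ∨ 1]
¬p ∨ (s → ((p → r) → ((r → r) ∨ q))) = 1 ∨ 1 = 1

1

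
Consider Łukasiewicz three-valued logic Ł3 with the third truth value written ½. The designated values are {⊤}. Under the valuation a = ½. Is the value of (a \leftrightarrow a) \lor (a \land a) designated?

a \leftrightarrow a = ½ \leftrightarrow ½ = ⊤  [1 − |½−½|]
a \land a = ½ \land ½ = ½
(a \leftrightarrow a) \lor (a \land a) = ⊤ \lor ½ = ⊤
⊤ ∈ {⊤}.

Yes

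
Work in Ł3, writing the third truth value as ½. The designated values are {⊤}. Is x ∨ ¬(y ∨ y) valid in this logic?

Countermodel: x=½, y=⊤ gives ½, which is not designated.

No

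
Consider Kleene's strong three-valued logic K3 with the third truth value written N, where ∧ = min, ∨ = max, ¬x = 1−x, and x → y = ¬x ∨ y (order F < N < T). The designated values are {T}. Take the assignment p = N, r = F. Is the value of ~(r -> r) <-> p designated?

r -> r = F -> F = T
~(r -> r) = ~T = F
~(r -> r) <-> p = F <-> N = N
N ∉ {T}.

No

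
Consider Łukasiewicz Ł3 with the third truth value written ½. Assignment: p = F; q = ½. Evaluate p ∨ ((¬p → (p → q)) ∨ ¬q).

¬p = ¬F = T
p → q = F → ½ = T  [min(1, 1−0+½)]
¬p → (p → q) = T → T = T
¬q = ¬½ = ½
(¬p → (p → q)) ∨ ¬q = T ∨ ½ = T
p ∨ ((¬p → (p → q)) ∨ ¬q) = F ∨ T = T

T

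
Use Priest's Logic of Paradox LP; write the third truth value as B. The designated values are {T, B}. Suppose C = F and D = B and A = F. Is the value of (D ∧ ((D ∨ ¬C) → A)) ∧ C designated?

¬C = ¬F = T
D ∨ ¬C = B ∨ T = T
(D ∨ ¬C) → A = T → F = F
D ∧ ((D ∨ ¬C) → A) = B ∧ F = F
(D ∧ ((D ∨ ¬C) → A)) ∧ C = F ∧ F = F
F ∉ {T, B}.

No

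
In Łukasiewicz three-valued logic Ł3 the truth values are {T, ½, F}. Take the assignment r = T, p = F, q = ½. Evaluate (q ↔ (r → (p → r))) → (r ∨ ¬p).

p → r = F → T = T
r → (p → r) = T → T = T
q ↔ (r → (p → r)) = ½ ↔ T = ½  [1 − |½−1|]
¬p = ¬F = T
r ∨ ¬p = T ∨ T = T
(q ↔ (r → (p → r))) → (r ∨ ¬p) = ½ → T = T

T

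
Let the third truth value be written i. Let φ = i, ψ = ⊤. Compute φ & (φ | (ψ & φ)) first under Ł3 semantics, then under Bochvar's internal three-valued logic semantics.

In Ł3: ψ & φ = ⊤ & i = i
φ | (ψ & φ) = i | i = i
φ & (φ | (ψ & φ)) = i & i = i
In Bochvar's internal three-valued logic: ψ & φ = ⊤ & i = i
φ | (ψ & φ) = i | i = i
φ & (φ | (ψ & φ)) = i & i = i

i; i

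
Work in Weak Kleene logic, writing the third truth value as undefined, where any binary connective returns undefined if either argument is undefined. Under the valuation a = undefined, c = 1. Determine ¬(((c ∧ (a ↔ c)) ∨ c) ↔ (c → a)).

a ↔ c = undefined ↔ 1 = undefined
c ∧ (a ↔ c) = 1 ∧ undefined = undefined
(c ∧ (a ↔ c)) ∨ c = undefined ∨ 1 = undefined
c → a = 1 → undefined = undefined  [any arg is the third value ⇒ result is the third value]
((c ∧ (a ↔ c)) ∨ c) ↔ (c → a) = undefined ↔ undefined = undefined
¬(((c ∧ (a ↔ c)) ∨ c) ↔ (c → a)) = ¬undefined = undefined

undefined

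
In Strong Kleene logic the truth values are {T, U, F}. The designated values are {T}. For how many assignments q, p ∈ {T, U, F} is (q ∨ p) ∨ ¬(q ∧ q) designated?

7

Of the 9 assignments, 7 give a value in {T}.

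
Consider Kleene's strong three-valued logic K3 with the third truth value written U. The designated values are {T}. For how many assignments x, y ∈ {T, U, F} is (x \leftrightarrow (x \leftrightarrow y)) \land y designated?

Designated under: (x=T, y=T); (x=F, y=T).

2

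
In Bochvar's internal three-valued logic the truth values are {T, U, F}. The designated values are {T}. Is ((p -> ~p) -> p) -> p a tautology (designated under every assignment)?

Countermodel: p=U gives U, which is not designated.

No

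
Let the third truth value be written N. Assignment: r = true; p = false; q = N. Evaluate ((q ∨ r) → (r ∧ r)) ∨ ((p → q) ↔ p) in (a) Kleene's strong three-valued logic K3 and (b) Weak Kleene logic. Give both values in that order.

true; N

In Kleene's strong three-valued logic K3: q ∨ r = N ∨ true = true
r ∧ r = true ∧ true = true
(q ∨ r) → (r ∧ r) = true → true = true
p → q = false → N = true  [¬false ∨ N]
(p → q) ↔ p = true ↔ false = false
((q ∨ r) → (r ∧ r)) ∨ ((p → q) ↔ p) = true ∨ false = true
In Weak Kleene logic: q ∨ r = N ∨ true = N
r ∧ r = true ∧ true = true
(q ∨ r) → (r ∧ r) = N → true = N
p → q = false → N = N
(p → q) ↔ p = N ↔ false = N
((q ∨ r) → (r ∧ r)) ∨ ((p → q) ↔ p) = N ∨ N = N
They differ because Kleene's strong three-valued logic K3 and Weak Kleene logic treat N differently under the binary connectives.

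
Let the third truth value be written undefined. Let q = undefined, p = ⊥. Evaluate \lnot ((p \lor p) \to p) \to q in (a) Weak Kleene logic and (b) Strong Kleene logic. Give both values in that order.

undefined; ⊤

In Weak Kleene logic: p \lor p = ⊥ \lor ⊥ = ⊥
(p \lor p) \to p = ⊥ \to ⊥ = ⊤
\lnot ((p \lor p) \to p) = \lnot ⊤ = ⊥
\lnot ((p \lor p) \to p) \to q = ⊥ \to undefined = undefined  [any arg is the third value ⇒ result is the third value]
In Strong Kleene logic: p \lor p = ⊥ \lor ⊥ = ⊥
(p \lor p) \to p = ⊥ \to ⊥ = ⊤
\lnot ((p \lor p) \to p) = \lnot ⊤ = ⊥
\lnot ((p \lor p) \to p) \to q = ⊥ \to undefined = ⊤  [\lnot ⊥ \lor undefined]
They differ because Weak Kleene logic and Strong Kleene logic treat undefined differently under the binary connectives.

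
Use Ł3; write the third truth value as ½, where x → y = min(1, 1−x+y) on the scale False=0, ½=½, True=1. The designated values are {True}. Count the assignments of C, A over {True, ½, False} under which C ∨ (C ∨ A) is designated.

Of the 9 assignments, 5 give a value in {True}.

5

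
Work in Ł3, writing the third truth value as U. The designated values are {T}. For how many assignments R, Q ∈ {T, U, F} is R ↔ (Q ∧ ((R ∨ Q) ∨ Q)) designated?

Designated under: (R=T, Q=T); (R=U, Q=U); (R=F, Q=F).

3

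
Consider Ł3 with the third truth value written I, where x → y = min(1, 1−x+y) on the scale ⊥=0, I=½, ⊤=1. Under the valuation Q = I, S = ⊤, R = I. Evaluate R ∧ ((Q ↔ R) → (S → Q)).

Q ↔ R = I ↔ I = ⊤  [1 − |½−½|]
S → Q = ⊤ → I = I
(Q ↔ R) → (S → Q) = ⊤ → I = I
R ∧ ((Q ↔ R) → (S → Q)) = I ∧ I = I

I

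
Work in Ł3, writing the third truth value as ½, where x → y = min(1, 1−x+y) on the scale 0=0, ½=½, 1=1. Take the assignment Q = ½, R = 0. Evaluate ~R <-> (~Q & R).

0

~R = ~0 = 1
~Q = ~½ = ½
~Q & R = ½ & 0 = 0
~R <-> (~Q & R) = 1 <-> 0 = 0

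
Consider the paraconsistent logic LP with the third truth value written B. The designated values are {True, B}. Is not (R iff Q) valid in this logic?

No

Countermodel: R=True, Q=True gives False, which is not designated.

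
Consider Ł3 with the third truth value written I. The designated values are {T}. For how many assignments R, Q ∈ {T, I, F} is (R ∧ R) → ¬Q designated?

6

Of the 9 assignments, 6 give a value in {T}.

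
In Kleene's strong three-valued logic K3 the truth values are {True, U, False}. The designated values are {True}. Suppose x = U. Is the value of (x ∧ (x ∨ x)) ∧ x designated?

No

x ∨ x = U ∨ U = U
x ∧ (x ∨ x) = U ∧ U = U
(x ∧ (x ∨ x)) ∧ x = U ∧ U = U
U ∉ {True}.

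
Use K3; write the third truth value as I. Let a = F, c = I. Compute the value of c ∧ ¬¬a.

¬a = ¬F = T
¬¬a = ¬T = F
c ∧ ¬¬a = I ∧ F = F

F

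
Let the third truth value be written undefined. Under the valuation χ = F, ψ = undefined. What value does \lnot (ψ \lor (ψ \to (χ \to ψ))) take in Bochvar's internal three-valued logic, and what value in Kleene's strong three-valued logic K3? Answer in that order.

In Bochvar's internal three-valued logic: χ \to ψ = F \to undefined = undefined  [any arg is the third value ⇒ result is the third value]
ψ \to (χ \to ψ) = undefined \to undefined = undefined
ψ \lor (ψ \to (χ \to ψ)) = undefined \lor undefined = undefined
\lnot (ψ \lor (ψ \to (χ \to ψ))) = \lnot undefined = undefined
In Kleene's strong three-valued logic K3: χ \to ψ = F \to undefined = T  [\lnot F \lor undefined]
ψ \to (χ \to ψ) = undefined \to T = T
ψ \lor (ψ \to (χ \to ψ)) = undefined \lor T = T
\lnot (ψ \lor (ψ \to (χ \to ψ))) = \lnot T = F
They differ because Bochvar's internal three-valued logic and Kleene's strong three-valued logic K3 treat undefined differently under the binary connectives.

undefined; F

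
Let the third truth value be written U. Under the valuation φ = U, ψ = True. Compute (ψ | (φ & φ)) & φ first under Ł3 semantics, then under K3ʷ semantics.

U; U

In Ł3: φ & φ = U & U = U
ψ | (φ & φ) = True | U = True
(ψ | (φ & φ)) & φ = True & U = U
In K3ʷ: φ & φ = U & U = U
ψ | (φ & φ) = True | U = U
(ψ | (φ & φ)) & φ = U & U = U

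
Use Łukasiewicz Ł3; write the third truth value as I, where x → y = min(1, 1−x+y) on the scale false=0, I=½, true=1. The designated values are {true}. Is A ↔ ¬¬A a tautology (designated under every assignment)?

Every assignment of A over {true, I, false} gives a value in {true}.
In particular, with A=I: A ↔ ¬¬A = true.

Yes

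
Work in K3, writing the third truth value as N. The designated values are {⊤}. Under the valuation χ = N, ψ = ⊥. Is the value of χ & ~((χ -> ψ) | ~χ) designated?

No

χ -> ψ = N -> ⊥ = N  [~N | ⊥]
~χ = ~N = N
(χ -> ψ) | ~χ = N | N = N
~((χ -> ψ) | ~χ) = ~N = N
χ & ~((χ -> ψ) | ~χ) = N & N = N
N ∉ {⊤}.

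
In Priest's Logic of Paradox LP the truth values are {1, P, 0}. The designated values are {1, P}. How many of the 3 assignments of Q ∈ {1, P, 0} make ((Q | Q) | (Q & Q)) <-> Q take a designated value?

3

Q=1: 1 ✓
Q=P: P ✓
Q=0: 1 ✓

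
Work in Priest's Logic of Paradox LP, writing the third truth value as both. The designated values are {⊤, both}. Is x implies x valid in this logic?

Every assignment of x over {⊤, both, ⊥} gives a value in {⊤, both}.
In particular, with x=both: x implies x = both.

Yes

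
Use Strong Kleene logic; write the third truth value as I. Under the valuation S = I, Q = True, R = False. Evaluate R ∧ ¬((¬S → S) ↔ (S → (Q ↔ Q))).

False

¬S = ¬I = I
¬S → S = I → I = I  [¬I ∨ I]
Q ↔ Q = True ↔ True = True
S → (Q ↔ Q) = I → True = True
(¬S → S) ↔ (S → (Q ↔ Q)) = I ↔ True = I
¬((¬S → S) ↔ (S → (Q ↔ Q))) = ¬I = I
R ∧ ¬((¬S → S) ↔ (S → (Q ↔ Q))) = False ∧ I = False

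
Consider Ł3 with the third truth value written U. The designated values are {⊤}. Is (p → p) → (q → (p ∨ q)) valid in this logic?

Every assignment of p, q over {⊤, U, ⊥} gives a value in {⊤}.
In particular, with p=U, q=U: (p → p) → (q → (p ∨ q)) = ⊤.

Yes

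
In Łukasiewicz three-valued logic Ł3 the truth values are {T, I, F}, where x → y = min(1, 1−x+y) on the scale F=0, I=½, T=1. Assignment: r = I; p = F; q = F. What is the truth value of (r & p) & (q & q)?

r & p = I & F = F
q & q = F & F = F
(r & p) & (q & q) = F & F = F

F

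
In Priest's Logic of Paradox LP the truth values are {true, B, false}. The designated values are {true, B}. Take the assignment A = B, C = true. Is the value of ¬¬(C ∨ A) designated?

Yes

C ∨ A = true ∨ B = true
¬(C ∨ A) = ¬true = false
¬¬(C ∨ A) = ¬false = true
true ∈ {true, B}.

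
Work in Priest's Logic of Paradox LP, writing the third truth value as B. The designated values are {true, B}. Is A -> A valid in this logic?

Every assignment of A over {true, B, false} gives a value in {true, B}.
In particular, with A=B: A -> A = B.

Yes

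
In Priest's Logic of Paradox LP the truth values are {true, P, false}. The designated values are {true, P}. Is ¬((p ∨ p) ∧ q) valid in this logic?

No

Countermodel: p=true, q=true gives false, which is not designated.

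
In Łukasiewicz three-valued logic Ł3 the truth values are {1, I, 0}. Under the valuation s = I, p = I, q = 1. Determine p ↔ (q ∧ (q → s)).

q → s = 1 → I = I  [min(1, 1−1+½)]
q ∧ (q → s) = 1 ∧ I = I
p ↔ (q ∧ (q → s)) = I ↔ I = 1

1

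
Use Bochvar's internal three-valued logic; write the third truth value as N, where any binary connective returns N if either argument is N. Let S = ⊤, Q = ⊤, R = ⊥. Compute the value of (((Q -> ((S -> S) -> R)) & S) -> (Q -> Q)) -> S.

⊤

S -> S = ⊤ -> ⊤ = ⊤
(S -> S) -> R = ⊤ -> ⊥ = ⊥
Q -> ((S -> S) -> R) = ⊤ -> ⊥ = ⊥
(Q -> ((S -> S) -> R)) & S = ⊥ & ⊤ = ⊥
Q -> Q = ⊤ -> ⊤ = ⊤
((Q -> ((S -> S) -> R)) & S) -> (Q -> Q) = ⊥ -> ⊤ = ⊤
(((Q -> ((S -> S) -> R)) & S) -> (Q -> Q)) -> S = ⊤ -> ⊤ = ⊤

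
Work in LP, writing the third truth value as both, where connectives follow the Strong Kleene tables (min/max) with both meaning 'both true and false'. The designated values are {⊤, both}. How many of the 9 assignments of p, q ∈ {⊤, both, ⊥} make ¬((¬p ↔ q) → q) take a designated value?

Of the 9 assignments, 5 give a value in {⊤, both}.

5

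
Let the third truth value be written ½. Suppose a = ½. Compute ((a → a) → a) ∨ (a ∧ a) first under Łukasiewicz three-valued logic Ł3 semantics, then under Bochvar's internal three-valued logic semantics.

In Łukasiewicz three-valued logic Ł3: a → a = ½ → ½ = T
(a → a) → a = T → ½ = ½
a ∧ a = ½ ∧ ½ = ½
((a → a) → a) ∨ (a ∧ a) = ½ ∨ ½ = ½
In Bochvar's internal three-valued logic: a → a = ½ → ½ = ½  [any arg is the third value ⇒ result is the third value]
(a → a) → a = ½ → ½ = ½
a ∧ a = ½ ∧ ½ = ½
((a → a) → a) ∨ (a ∧ a) = ½ ∨ ½ = ½

½; ½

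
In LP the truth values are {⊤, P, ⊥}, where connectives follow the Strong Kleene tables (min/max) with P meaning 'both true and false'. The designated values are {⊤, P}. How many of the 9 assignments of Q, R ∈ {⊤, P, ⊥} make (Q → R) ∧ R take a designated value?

Of the 9 assignments, 6 give a value in {⊤, P}.

6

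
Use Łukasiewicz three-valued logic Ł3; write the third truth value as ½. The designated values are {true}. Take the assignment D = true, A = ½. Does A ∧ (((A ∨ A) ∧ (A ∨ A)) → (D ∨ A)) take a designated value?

A ∨ A = ½ ∨ ½ = ½
A ∨ A = ½ ∨ ½ = ½
(A ∨ A) ∧ (A ∨ A) = ½ ∧ ½ = ½
D ∨ A = true ∨ ½ = true
((A ∨ A) ∧ (A ∨ A)) → (D ∨ A) = ½ → true = true
A ∧ (((A ∨ A) ∧ (A ∨ A)) → (D ∨ A)) = ½ ∧ true = ½
½ ∉ {true}.

No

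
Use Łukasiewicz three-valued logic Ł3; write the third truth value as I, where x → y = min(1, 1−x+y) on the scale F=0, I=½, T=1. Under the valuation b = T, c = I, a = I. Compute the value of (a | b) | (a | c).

a | b = I | T = T
a | c = I | I = I
(a | b) | (a | c) = T | I = T

T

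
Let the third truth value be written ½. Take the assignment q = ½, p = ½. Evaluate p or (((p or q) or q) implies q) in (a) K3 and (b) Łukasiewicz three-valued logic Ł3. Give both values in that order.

In K3: p or q = ½ or ½ = ½
(p or q) or q = ½ or ½ = ½
((p or q) or q) implies q = ½ implies ½ = ½  [not ½ or ½]
p or (((p or q) or q) implies q) = ½ or ½ = ½
In Łukasiewicz three-valued logic Ł3: p or q = ½ or ½ = ½
(p or q) or q = ½ or ½ = ½
((p or q) or q) implies q = ½ implies ½ = ⊤  [min(1, 1−½+½)]
p or (((p or q) or q) implies q) = ½ or ⊤ = ⊤
They differ because K3 and Łukasiewicz three-valued logic Ł3 treat ½ differently under implication.

½; ⊤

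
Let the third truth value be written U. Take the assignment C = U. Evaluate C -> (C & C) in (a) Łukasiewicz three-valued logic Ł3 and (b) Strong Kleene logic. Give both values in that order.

1; U

In Łukasiewicz three-valued logic Ł3: C & C = U & U = U
C -> (C & C) = U -> U = 1  [min(1, 1−½+½)]
In Strong Kleene logic: C & C = U & U = U
C -> (C & C) = U -> U = U
They differ because Łukasiewicz three-valued logic Ł3 and Strong Kleene logic treat U differently under implication.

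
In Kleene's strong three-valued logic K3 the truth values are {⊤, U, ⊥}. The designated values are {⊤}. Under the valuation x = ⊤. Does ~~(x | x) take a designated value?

x | x = ⊤ | ⊤ = ⊤
~(x | x) = ~⊤ = ⊥
~~(x | x) = ~⊥ = ⊤
⊤ ∈ {⊤}.

Yes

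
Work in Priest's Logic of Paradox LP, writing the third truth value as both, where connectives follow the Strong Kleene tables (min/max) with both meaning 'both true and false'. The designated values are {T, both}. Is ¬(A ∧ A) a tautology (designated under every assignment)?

Countermodel: A=T gives F, which is not designated.

No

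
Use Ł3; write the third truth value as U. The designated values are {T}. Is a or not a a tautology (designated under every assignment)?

No

Countermodel: a=U gives U, which is not designated.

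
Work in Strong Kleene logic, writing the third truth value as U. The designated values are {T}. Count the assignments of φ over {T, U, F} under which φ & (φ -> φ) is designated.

φ=T: T ✓
φ=U: U ·
φ=F: F ·

1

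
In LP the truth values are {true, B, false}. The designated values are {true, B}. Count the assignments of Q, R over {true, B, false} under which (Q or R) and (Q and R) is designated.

4

Designated under: (Q=true, R=true); (Q=true, R=B); (Q=B, R=true); (Q=B, R=B).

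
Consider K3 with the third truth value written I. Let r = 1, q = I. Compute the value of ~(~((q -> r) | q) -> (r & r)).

0

q -> r = I -> 1 = 1  [~I | 1]
(q -> r) | q = 1 | I = 1
~((q -> r) | q) = ~1 = 0
r & r = 1 & 1 = 1
~((q -> r) | q) -> (r & r) = 0 -> 1 = 1
~(~((q -> r) | q) -> (r & r)) = ~1 = 0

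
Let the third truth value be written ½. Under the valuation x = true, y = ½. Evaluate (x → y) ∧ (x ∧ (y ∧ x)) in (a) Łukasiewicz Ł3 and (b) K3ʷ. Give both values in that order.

½; ½

In Łukasiewicz Ł3: x → y = true → ½ = ½
y ∧ x = ½ ∧ true = ½
x ∧ (y ∧ x) = true ∧ ½ = ½
(x → y) ∧ (x ∧ (y ∧ x)) = ½ ∧ ½ = ½
In K3ʷ: x → y = true → ½ = ½  [any arg is the third value ⇒ result is the third value]
y ∧ x = ½ ∧ true = ½
x ∧ (y ∧ x) = true ∧ ½ = ½
(x → y) ∧ (x ∧ (y ∧ x)) = ½ ∧ ½ = ½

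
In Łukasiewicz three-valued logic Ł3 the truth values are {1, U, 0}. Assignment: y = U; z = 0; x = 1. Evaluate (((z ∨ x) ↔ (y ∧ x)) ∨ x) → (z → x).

z ∨ x = 0 ∨ 1 = 1
y ∧ x = U ∧ 1 = U
(z ∨ x) ↔ (y ∧ x) = 1 ↔ U = U  [1 − |1−½|]
((z ∨ x) ↔ (y ∧ x)) ∨ x = U ∨ 1 = 1
z → x = 0 → 1 = 1
(((z ∨ x) ↔ (y ∧ x)) ∨ x) → (z → x) = 1 → 1 = 1

1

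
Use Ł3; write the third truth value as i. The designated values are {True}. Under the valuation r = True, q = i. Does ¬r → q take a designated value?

¬r = ¬True = False
¬r → q = False → i = True  [min(1, 1−0+½)]
True ∈ {True}.

Yes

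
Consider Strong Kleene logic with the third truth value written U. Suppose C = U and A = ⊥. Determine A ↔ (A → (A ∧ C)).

⊥

A ∧ C = ⊥ ∧ U = ⊥
A → (A ∧ C) = ⊥ → ⊥ = ⊤
A ↔ (A → (A ∧ C)) = ⊥ ↔ ⊤ = ⊥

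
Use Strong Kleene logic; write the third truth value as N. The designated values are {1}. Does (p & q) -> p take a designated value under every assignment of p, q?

No

Countermodel: p=N, q=1 gives N, which is not designated.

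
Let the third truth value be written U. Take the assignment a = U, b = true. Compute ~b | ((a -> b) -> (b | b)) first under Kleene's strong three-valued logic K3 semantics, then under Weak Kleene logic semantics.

In Kleene's strong three-valued logic K3: ~b = ~true = false
a -> b = U -> true = true
b | b = true | true = true
(a -> b) -> (b | b) = true -> true = true
~b | ((a -> b) -> (b | b)) = false | true = true
In Weak Kleene logic: ~b = ~true = false
a -> b = U -> true = U  [any arg is the third value ⇒ result is the third value]
b | b = true | true = true
(a -> b) -> (b | b) = U -> true = U
~b | ((a -> b) -> (b | b)) = false | U = U
They differ because Kleene's strong three-valued logic K3 and Weak Kleene logic treat U differently under the binary connectives.

true; U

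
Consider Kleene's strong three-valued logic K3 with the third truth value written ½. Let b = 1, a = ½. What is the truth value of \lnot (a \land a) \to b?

a \land a = ½ \land ½ = ½
\lnot (a \land a) = \lnot ½ = ½
\lnot (a \land a) \to b = ½ \to 1 = 1  [\lnot ½ \lor 1]

1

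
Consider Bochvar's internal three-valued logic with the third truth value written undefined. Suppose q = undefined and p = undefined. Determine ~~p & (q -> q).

undefined

~p = ~undefined = undefined
~~p = ~undefined = undefined
q -> q = undefined -> undefined = undefined  [any arg is the third value ⇒ result is the third value]
~~p & (q -> q) = undefined & undefined = undefined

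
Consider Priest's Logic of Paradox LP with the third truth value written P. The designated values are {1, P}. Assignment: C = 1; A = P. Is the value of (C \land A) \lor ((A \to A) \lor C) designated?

C \land A = 1 \land P = P
A \to A = P \to P = P  [\lnot P \lor P]
(A \to A) \lor C = P \lor 1 = 1
(C \land A) \lor ((A \to A) \lor C) = P \lor 1 = 1
1 ∈ {1, P}.

Yes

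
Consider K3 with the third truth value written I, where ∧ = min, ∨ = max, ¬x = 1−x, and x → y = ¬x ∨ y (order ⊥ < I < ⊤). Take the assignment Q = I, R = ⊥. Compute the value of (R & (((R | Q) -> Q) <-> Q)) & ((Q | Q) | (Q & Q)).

⊥

R | Q = ⊥ | I = I
(R | Q) -> Q = I -> I = I  [~I | I]
((R | Q) -> Q) <-> Q = I <-> I = I
R & (((R | Q) -> Q) <-> Q) = ⊥ & I = ⊥
Q | Q = I | I = I
Q & Q = I & I = I
(Q | Q) | (Q & Q) = I | I = I
(R & (((R | Q) -> Q) <-> Q)) & ((Q | Q) | (Q & Q)) = ⊥ & I = ⊥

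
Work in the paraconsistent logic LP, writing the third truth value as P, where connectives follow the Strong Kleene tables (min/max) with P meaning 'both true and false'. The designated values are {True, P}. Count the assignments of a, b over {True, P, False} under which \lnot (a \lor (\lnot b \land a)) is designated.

Of the 9 assignments, 6 give a value in {True, P}.

6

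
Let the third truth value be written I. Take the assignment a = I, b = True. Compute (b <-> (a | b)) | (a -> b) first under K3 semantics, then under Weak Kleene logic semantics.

In K3: a | b = I | True = True
b <-> (a | b) = True <-> True = True
a -> b = I -> True = True  [~I | True]
(b <-> (a | b)) | (a -> b) = True | True = True
In Weak Kleene logic: a | b = I | True = I
b <-> (a | b) = True <-> I = I
a -> b = I -> True = I
(b <-> (a | b)) | (a -> b) = I | I = I
They differ because K3 and Weak Kleene logic treat I differently under the binary connectives.

True; I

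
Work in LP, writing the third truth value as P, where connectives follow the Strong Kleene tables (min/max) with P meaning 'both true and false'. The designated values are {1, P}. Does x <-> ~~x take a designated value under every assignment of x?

Yes

Every assignment of x over {1, P, 0} gives a value in {1, P}.
In particular, with x=P: x <-> ~~x = P.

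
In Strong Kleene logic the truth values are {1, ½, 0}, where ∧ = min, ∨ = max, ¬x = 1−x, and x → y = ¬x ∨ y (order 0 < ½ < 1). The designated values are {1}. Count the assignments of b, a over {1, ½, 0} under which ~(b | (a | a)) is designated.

1

Designated under: (b=0, a=0).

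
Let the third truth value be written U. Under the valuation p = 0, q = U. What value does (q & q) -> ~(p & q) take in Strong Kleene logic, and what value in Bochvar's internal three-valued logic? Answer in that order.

In Strong Kleene logic: q & q = U & U = U
p & q = 0 & U = 0
~(p & q) = ~0 = 1
(q & q) -> ~(p & q) = U -> 1 = 1
In Bochvar's internal three-valued logic: q & q = U & U = U
p & q = 0 & U = U
~(p & q) = ~U = U
(q & q) -> ~(p & q) = U -> U = U  [any arg is the third value ⇒ result is the third value]
They differ because Strong Kleene logic and Bochvar's internal three-valued logic treat U differently under the binary connectives.

1; U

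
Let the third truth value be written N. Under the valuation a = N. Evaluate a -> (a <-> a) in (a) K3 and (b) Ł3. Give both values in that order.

In K3: a <-> a = N <-> N = N
a -> (a <-> a) = N -> N = N
In Ł3: a <-> a = N <-> N = ⊤  [1 − |½−½|]
a -> (a <-> a) = N -> ⊤ = ⊤
They differ because K3 and Ł3 treat N differently under implication.

N; ⊤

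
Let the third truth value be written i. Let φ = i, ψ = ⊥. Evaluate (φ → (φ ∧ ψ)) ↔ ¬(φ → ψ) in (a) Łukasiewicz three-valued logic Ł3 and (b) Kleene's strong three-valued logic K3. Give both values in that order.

⊤; i

In Łukasiewicz three-valued logic Ł3: φ ∧ ψ = i ∧ ⊥ = ⊥
φ → (φ ∧ ψ) = i → ⊥ = i  [min(1, 1−½+0)]
φ → ψ = i → ⊥ = i
¬(φ → ψ) = ¬i = i
(φ → (φ ∧ ψ)) ↔ ¬(φ → ψ) = i ↔ i = ⊤
In Kleene's strong three-valued logic K3: φ ∧ ψ = i ∧ ⊥ = ⊥
φ → (φ ∧ ψ) = i → ⊥ = i  [¬i ∨ ⊥]
φ → ψ = i → ⊥ = i
¬(φ → ψ) = ¬i = i
(φ → (φ ∧ ψ)) ↔ ¬(φ → ψ) = i ↔ i = i
They differ because Łukasiewicz three-valued logic Ł3 and Kleene's strong three-valued logic K3 treat i differently under implication.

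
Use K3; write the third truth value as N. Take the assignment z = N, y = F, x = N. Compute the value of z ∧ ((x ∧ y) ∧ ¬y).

F

x ∧ y = N ∧ F = F
¬y = ¬F = T
(x ∧ y) ∧ ¬y = F ∧ T = F
z ∧ ((x ∧ y) ∧ ¬y) = N ∧ F = F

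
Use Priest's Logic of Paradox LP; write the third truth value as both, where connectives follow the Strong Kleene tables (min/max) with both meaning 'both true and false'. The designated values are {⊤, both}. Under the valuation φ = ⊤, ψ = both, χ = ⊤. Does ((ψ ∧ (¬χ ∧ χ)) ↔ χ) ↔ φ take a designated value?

No

¬χ = ¬⊤ = ⊥
¬χ ∧ χ = ⊥ ∧ ⊤ = ⊥
ψ ∧ (¬χ ∧ χ) = both ∧ ⊥ = ⊥
(ψ ∧ (¬χ ∧ χ)) ↔ χ = ⊥ ↔ ⊤ = ⊥
((ψ ∧ (¬χ ∧ χ)) ↔ χ) ↔ φ = ⊥ ↔ ⊤ = ⊥
⊥ ∉ {⊤, both}.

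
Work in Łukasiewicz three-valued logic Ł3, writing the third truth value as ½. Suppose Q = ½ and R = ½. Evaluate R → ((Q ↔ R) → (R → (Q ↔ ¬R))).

True

Q ↔ R = ½ ↔ ½ = True  [1 − |½−½|]
¬R = ¬½ = ½
Q ↔ ¬R = ½ ↔ ½ = True
R → (Q ↔ ¬R) = ½ → True = True
(Q ↔ R) → (R → (Q ↔ ¬R)) = True → True = True
R → ((Q ↔ R) → (R → (Q ↔ ¬R))) = ½ → True = True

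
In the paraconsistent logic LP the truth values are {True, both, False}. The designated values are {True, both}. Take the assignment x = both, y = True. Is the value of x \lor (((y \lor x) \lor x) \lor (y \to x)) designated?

y \lor x = True \lor both = True
(y \lor x) \lor x = True \lor both = True
y \to x = True \to both = both  [\lnot True \lor both]
((y \lor x) \lor x) \lor (y \to x) = True \lor both = True
x \lor (((y \lor x) \lor x) \lor (y \to x)) = both \lor True = True
True ∈ {True, both}.

Yes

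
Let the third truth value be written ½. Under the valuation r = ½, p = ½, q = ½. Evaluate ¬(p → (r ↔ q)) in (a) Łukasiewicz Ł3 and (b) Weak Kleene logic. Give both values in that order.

F; ½

In Łukasiewicz Ł3: r ↔ q = ½ ↔ ½ = T  [1 − |½−½|]
p → (r ↔ q) = ½ → T = T
¬(p → (r ↔ q)) = ¬T = F
In Weak Kleene logic: r ↔ q = ½ ↔ ½ = ½
p → (r ↔ q) = ½ → ½ = ½  [any arg is the third value ⇒ result is the third value]
¬(p → (r ↔ q)) = ¬½ = ½
They differ because Łukasiewicz Ł3 and Weak Kleene logic treat ½ differently under the binary connectives.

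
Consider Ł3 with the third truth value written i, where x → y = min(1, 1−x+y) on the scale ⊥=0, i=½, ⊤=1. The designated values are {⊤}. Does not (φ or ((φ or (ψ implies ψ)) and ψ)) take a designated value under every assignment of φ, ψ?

Countermodel: φ=⊤, ψ=⊤ gives ⊥, which is not designated.

No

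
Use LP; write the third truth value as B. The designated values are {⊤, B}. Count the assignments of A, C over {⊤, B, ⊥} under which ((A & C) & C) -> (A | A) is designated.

Of the 9 assignments, 9 give a value in {⊤, B}.

9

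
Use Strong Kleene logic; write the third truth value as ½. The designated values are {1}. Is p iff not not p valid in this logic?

No

Countermodel: p=½ gives ½, which is not designated.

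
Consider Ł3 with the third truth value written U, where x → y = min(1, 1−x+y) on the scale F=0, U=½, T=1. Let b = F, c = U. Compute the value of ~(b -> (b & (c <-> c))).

F

c <-> c = U <-> U = T
b & (c <-> c) = F & T = F
b -> (b & (c <-> c)) = F -> F = T
~(b -> (b & (c <-> c))) = ~T = F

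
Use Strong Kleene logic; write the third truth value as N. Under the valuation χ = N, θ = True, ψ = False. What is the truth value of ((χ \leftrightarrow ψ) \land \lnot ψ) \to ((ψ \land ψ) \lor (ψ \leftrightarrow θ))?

χ \leftrightarrow ψ = N \leftrightarrow False = N
\lnot ψ = \lnot False = True
(χ \leftrightarrow ψ) \land \lnot ψ = N \land True = N
ψ \land ψ = False \land False = False
ψ \leftrightarrow θ = False \leftrightarrow True = False
(ψ \land ψ) \lor (ψ \leftrightarrow θ) = False \lor False = False
((χ \leftrightarrow ψ) \land \lnot ψ) \to ((ψ \land ψ) \lor (ψ \leftrightarrow θ)) = N \to False = N

N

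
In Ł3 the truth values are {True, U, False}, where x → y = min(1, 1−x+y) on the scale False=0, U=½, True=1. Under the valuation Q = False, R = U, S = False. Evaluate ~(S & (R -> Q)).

True

R -> Q = U -> False = U  [min(1, 1−½+0)]
S & (R -> Q) = False & U = False
~(S & (R -> Q)) = ~False = True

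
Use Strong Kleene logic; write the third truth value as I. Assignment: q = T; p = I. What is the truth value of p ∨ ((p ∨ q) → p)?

p ∨ q = I ∨ T = T
(p ∨ q) → p = T → I = I
p ∨ ((p ∨ q) → p) = I ∨ I = I

I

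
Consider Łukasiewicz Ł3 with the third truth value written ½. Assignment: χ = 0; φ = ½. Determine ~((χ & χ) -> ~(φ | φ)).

0

χ & χ = 0 & 0 = 0
φ | φ = ½ | ½ = ½
~(φ | φ) = ~½ = ½
(χ & χ) -> ~(φ | φ) = 0 -> ½ = 1
~((χ & χ) -> ~(φ | φ)) = ~1 = 0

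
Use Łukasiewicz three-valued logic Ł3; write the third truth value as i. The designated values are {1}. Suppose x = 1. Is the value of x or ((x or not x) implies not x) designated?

Yes

not x = not 1 = 0
x or not x = 1 or 0 = 1
not x = not 1 = 0
(x or not x) implies not x = 1 implies 0 = 0
x or ((x or not x) implies not x) = 1 or 0 = 1
1 ∈ {1}.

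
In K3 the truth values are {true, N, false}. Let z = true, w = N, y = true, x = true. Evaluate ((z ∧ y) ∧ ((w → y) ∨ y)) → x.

z ∧ y = true ∧ true = true
w → y = N → true = true
(w → y) ∨ y = true ∨ true = true
(z ∧ y) ∧ ((w → y) ∨ y) = true ∧ true = true
((z ∧ y) ∧ ((w → y) ∨ y)) → x = true → true = true

true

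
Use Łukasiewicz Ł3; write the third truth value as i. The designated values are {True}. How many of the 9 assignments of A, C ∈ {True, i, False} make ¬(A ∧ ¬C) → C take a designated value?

Of the 9 assignments, 6 give a value in {True}.

6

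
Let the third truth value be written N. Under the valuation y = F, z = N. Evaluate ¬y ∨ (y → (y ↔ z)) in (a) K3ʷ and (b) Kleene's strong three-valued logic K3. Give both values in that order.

In K3ʷ: ¬y = ¬F = T
y ↔ z = F ↔ N = N
y → (y ↔ z) = F → N = N  [any arg is the third value ⇒ result is the third value]
¬y ∨ (y → (y ↔ z)) = T ∨ N = N
In Kleene's strong three-valued logic K3: ¬y = ¬F = T
y ↔ z = F ↔ N = N
y → (y ↔ z) = F → N = T  [¬F ∨ N]
¬y ∨ (y → (y ↔ z)) = T ∨ T = T
They differ because K3ʷ and Kleene's strong three-valued logic K3 treat N differently under the binary connectives.

N; T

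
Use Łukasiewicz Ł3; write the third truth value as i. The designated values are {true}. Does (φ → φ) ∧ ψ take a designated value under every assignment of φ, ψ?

No

Countermodel: φ=true, ψ=i gives i, which is not designated.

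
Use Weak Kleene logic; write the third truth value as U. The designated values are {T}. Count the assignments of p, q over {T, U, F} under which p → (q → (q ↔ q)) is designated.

Designated under: (p=T, q=T); (p=T, q=F); (p=F, q=T); (p=F, q=F).

4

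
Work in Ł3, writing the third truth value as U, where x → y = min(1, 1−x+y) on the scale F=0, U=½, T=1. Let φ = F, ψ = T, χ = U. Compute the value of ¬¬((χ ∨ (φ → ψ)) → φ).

φ → ψ = F → T = T
χ ∨ (φ → ψ) = U ∨ T = T
(χ ∨ (φ → ψ)) → φ = T → F = F
¬((χ ∨ (φ → ψ)) → φ) = ¬F = T
¬¬((χ ∨ (φ → ψ)) → φ) = ¬T = F

F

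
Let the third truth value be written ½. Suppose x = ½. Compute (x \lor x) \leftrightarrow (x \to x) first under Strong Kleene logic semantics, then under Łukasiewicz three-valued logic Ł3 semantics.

In Strong Kleene logic: x \lor x = ½ \lor ½ = ½
x \to x = ½ \to ½ = ½  [\lnot ½ \lor ½]
(x \lor x) \leftrightarrow (x \to x) = ½ \leftrightarrow ½ = ½
In Łukasiewicz three-valued logic Ł3: x \lor x = ½ \lor ½ = ½
x \to x = ½ \to ½ = true  [min(1, 1−½+½)]
(x \lor x) \leftrightarrow (x \to x) = ½ \leftrightarrow true = ½

½; ½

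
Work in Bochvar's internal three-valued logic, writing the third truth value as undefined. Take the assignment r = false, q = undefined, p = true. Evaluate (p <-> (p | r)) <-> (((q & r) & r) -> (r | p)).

undefined

p | r = true | false = true
p <-> (p | r) = true <-> true = true
q & r = undefined & false = undefined
(q & r) & r = undefined & false = undefined
r | p = false | true = true
((q & r) & r) -> (r | p) = undefined -> true = undefined  [any arg is the third value ⇒ result is the third value]
(p <-> (p | r)) <-> (((q & r) & r) -> (r | p)) = true <-> undefined = undefined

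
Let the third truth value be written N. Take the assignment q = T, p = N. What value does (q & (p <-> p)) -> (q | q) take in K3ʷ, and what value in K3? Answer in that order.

N; T

In K3ʷ: p <-> p = N <-> N = N
q & (p <-> p) = T & N = N
q | q = T | T = T
(q & (p <-> p)) -> (q | q) = N -> T = N  [any arg is the third value ⇒ result is the third value]
In K3: p <-> p = N <-> N = N
q & (p <-> p) = T & N = N
q | q = T | T = T
(q & (p <-> p)) -> (q | q) = N -> T = T
They differ because K3ʷ and K3 treat N differently under the binary connectives.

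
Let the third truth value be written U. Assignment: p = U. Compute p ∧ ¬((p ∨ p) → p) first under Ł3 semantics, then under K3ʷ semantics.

In Ł3: p ∨ p = U ∨ U = U
(p ∨ p) → p = U → U = true  [min(1, 1−½+½)]
¬((p ∨ p) → p) = ¬true = false
p ∧ ¬((p ∨ p) → p) = U ∧ false = false
In K3ʷ: p ∨ p = U ∨ U = U
(p ∨ p) → p = U → U = U  [any arg is the third value ⇒ result is the third value]
¬((p ∨ p) → p) = ¬U = U
p ∧ ¬((p ∨ p) → p) = U ∧ U = U
They differ because Ł3 and K3ʷ treat U differently under the binary connectives.

false; U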